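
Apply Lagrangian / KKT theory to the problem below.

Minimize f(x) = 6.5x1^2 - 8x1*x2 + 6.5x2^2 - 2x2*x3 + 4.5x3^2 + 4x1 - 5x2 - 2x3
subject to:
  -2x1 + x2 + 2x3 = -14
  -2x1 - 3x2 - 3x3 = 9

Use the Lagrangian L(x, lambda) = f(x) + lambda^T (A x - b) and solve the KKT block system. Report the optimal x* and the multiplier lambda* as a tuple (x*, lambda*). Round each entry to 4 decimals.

Form the Lagrangian:
  L(x, lambda) = (1/2) x^T Q x + c^T x + lambda^T (A x - b)
Stationarity (grad_x L = 0): Q x + c + A^T lambda = 0.
Primal feasibility: A x = b.

This gives the KKT block system:
  [ Q   A^T ] [ x     ]   [-c ]
  [ A    0  ] [ lambda ] = [ b ]

Solving the linear system:
  x*      = (2.4984, -0.328, -4.3376)
  lambda* = (19.8074, -0.256)
  f(x*)   = 149.9579

x* = (2.4984, -0.328, -4.3376), lambda* = (19.8074, -0.256)


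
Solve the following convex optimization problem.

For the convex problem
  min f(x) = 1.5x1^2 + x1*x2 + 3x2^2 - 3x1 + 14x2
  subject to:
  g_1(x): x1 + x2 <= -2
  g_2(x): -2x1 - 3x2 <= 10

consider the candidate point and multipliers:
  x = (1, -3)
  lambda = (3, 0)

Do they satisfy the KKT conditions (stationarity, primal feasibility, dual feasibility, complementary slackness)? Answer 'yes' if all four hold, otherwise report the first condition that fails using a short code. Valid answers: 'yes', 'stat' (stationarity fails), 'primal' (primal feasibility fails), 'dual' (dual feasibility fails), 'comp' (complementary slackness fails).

Gradient of f: grad f(x) = Q x + c = (-3, -3)
Constraint values g_i(x) = a_i^T x - b_i:
  g_1((1, -3)) = 0
  g_2((1, -3)) = -3
Stationarity residual: grad f(x) + sum_i lambda_i a_i = (0, 0)
  -> stationarity OK
Primal feasibility (all g_i <= 0): OK
Dual feasibility (all lambda_i >= 0): OK
Complementary slackness (lambda_i * g_i(x) = 0 for all i): OK

Verdict: yes, KKT holds.

yes


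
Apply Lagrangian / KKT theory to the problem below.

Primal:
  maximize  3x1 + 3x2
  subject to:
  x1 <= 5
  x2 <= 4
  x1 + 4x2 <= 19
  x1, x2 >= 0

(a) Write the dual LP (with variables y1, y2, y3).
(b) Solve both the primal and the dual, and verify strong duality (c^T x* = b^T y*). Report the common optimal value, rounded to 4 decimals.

The standard primal-dual pair for 'max c^T x s.t. A x <= b, x >= 0' is:
  Dual:  min b^T y  s.t.  A^T y >= c,  y >= 0.

So the dual LP is:
  minimize  5y1 + 4y2 + 19y3
  subject to:
    y1 + y3 >= 3
    y2 + 4y3 >= 3
    y1, y2, y3 >= 0

Solving the primal: x* = (5, 3.5).
  primal value c^T x* = 25.5.
Solving the dual: y* = (2.25, 0, 0.75).
  dual value b^T y* = 25.5.
Strong duality: c^T x* = b^T y*. Confirmed.

25.5


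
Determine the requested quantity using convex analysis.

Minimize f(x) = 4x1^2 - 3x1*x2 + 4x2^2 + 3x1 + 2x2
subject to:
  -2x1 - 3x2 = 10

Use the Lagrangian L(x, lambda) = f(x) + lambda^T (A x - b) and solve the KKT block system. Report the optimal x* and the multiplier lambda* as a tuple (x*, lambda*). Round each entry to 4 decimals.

Form the Lagrangian:
  L(x, lambda) = (1/2) x^T Q x + c^T x + lambda^T (A x - b)
Stationarity (grad_x L = 0): Q x + c + A^T lambda = 0.
Primal feasibility: A x = b.

This gives the KKT block system:
  [ Q   A^T ] [ x     ]   [-c ]
  [ A    0  ] [ lambda ] = [ b ]

Solving the linear system:
  x*      = (-1.8929, -2.0714)
  lambda* = (-2.9643)
  f(x*)   = 9.9107

x* = (-1.8929, -2.0714), lambda* = (-2.9643)


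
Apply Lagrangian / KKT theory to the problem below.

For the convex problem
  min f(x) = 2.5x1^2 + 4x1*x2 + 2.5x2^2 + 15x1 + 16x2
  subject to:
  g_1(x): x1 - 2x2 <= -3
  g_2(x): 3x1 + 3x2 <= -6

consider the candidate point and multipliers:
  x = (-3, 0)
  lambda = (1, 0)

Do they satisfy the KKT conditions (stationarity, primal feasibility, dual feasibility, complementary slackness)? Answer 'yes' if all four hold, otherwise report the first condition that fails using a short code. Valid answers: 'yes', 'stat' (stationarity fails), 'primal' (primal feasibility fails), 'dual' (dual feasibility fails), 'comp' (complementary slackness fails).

Gradient of f: grad f(x) = Q x + c = (0, 4)
Constraint values g_i(x) = a_i^T x - b_i:
  g_1((-3, 0)) = 0
  g_2((-3, 0)) = -3
Stationarity residual: grad f(x) + sum_i lambda_i a_i = (1, 2)
  -> stationarity FAILS
Primal feasibility (all g_i <= 0): OK
Dual feasibility (all lambda_i >= 0): OK
Complementary slackness (lambda_i * g_i(x) = 0 for all i): OK

Verdict: the first failing condition is stationarity -> stat.

stat


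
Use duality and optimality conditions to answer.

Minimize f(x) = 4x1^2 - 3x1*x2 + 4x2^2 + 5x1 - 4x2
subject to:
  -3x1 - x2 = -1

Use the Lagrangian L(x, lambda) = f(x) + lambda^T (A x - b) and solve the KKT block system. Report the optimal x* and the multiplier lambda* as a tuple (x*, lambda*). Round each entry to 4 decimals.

Form the Lagrangian:
  L(x, lambda) = (1/2) x^T Q x + c^T x + lambda^T (A x - b)
Stationarity (grad_x L = 0): Q x + c + A^T lambda = 0.
Primal feasibility: A x = b.

This gives the KKT block system:
  [ Q   A^T ] [ x     ]   [-c ]
  [ A    0  ] [ lambda ] = [ b ]

Solving the linear system:
  x*      = (0.102, 0.6939)
  lambda* = (1.2449)
  f(x*)   = -0.5102

x* = (0.102, 0.6939), lambda* = (1.2449)


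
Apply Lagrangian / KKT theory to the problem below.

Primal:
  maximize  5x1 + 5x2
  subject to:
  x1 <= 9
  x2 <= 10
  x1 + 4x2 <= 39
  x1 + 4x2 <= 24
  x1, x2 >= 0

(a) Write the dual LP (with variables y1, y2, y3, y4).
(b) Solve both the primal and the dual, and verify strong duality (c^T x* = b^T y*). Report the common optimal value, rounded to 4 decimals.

The standard primal-dual pair for 'max c^T x s.t. A x <= b, x >= 0' is:
  Dual:  min b^T y  s.t.  A^T y >= c,  y >= 0.

So the dual LP is:
  minimize  9y1 + 10y2 + 39y3 + 24y4
  subject to:
    y1 + y3 + y4 >= 5
    y2 + 4y3 + 4y4 >= 5
    y1, y2, y3, y4 >= 0

Solving the primal: x* = (9, 3.75).
  primal value c^T x* = 63.75.
Solving the dual: y* = (3.75, 0, 0, 1.25).
  dual value b^T y* = 63.75.
Strong duality: c^T x* = b^T y*. Confirmed.

63.75


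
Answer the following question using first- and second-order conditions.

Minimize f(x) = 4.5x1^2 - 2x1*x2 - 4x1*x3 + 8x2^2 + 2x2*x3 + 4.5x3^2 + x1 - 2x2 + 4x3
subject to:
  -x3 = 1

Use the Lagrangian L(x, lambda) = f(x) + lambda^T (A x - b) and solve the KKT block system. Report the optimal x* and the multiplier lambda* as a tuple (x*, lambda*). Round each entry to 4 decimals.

Form the Lagrangian:
  L(x, lambda) = (1/2) x^T Q x + c^T x + lambda^T (A x - b)
Stationarity (grad_x L = 0): Q x + c + A^T lambda = 0.
Primal feasibility: A x = b.

This gives the KKT block system:
  [ Q   A^T ] [ x     ]   [-c ]
  [ A    0  ] [ lambda ] = [ b ]

Solving the linear system:
  x*      = (-0.5143, 0.1857, -1)
  lambda* = (-2.5714)
  f(x*)   = -1.1571

x* = (-0.5143, 0.1857, -1), lambda* = (-2.5714)


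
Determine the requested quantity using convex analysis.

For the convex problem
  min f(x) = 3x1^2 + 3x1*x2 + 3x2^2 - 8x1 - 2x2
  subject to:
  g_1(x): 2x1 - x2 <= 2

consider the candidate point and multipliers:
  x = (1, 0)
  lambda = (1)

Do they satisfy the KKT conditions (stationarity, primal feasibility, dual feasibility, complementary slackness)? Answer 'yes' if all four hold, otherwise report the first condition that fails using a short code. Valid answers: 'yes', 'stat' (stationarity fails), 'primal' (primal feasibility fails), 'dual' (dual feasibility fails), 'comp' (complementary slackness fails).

Gradient of f: grad f(x) = Q x + c = (-2, 1)
Constraint values g_i(x) = a_i^T x - b_i:
  g_1((1, 0)) = 0
Stationarity residual: grad f(x) + sum_i lambda_i a_i = (0, 0)
  -> stationarity OK
Primal feasibility (all g_i <= 0): OK
Dual feasibility (all lambda_i >= 0): OK
Complementary slackness (lambda_i * g_i(x) = 0 for all i): OK

Verdict: yes, KKT holds.

yes


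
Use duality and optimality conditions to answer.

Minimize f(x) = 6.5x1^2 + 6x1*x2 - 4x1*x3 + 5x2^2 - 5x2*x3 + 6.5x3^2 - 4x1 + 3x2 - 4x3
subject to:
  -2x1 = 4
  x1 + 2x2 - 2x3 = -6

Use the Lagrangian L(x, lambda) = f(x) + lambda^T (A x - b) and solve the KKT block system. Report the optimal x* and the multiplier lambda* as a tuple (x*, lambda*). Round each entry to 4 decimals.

Form the Lagrangian:
  L(x, lambda) = (1/2) x^T Q x + c^T x + lambda^T (A x - b)
Stationarity (grad_x L = 0): Q x + c + A^T lambda = 0.
Primal feasibility: A x = b.

This gives the KKT block system:
  [ Q   A^T ] [ x     ]   [-c ]
  [ A    0  ] [ lambda ] = [ b ]

Solving the linear system:
  x*      = (-2, -0.8462, 1.1538)
  lambda* = (-14.0385, 11.6154)
  f(x*)   = 63.3462

x* = (-2, -0.8462, 1.1538), lambda* = (-14.0385, 11.6154)


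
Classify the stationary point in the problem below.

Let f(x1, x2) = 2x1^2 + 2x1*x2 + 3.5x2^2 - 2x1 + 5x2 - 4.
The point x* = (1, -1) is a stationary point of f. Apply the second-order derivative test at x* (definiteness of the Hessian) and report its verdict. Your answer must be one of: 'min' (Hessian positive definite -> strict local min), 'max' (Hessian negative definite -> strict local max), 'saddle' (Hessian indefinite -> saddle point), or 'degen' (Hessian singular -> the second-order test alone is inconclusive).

Compute the Hessian H = grad^2 f:
  H = [[4, 2], [2, 7]]
Verify stationarity: grad f(x*) = H x* + g = (0, 0).
Eigenvalues of H: 3, 8.
Both eigenvalues > 0, so H is positive definite -> x* is a strict local min.

min


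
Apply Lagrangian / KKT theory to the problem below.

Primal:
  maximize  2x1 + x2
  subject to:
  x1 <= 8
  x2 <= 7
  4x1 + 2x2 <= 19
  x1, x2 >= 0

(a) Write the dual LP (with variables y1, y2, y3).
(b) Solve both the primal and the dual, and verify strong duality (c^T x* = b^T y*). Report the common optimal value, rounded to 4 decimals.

The standard primal-dual pair for 'max c^T x s.t. A x <= b, x >= 0' is:
  Dual:  min b^T y  s.t.  A^T y >= c,  y >= 0.

So the dual LP is:
  minimize  8y1 + 7y2 + 19y3
  subject to:
    y1 + 4y3 >= 2
    y2 + 2y3 >= 1
    y1, y2, y3 >= 0

Solving the primal: x* = (4.75, 0).
  primal value c^T x* = 9.5.
Solving the dual: y* = (0, 0, 0.5).
  dual value b^T y* = 9.5.
Strong duality: c^T x* = b^T y*. Confirmed.

9.5


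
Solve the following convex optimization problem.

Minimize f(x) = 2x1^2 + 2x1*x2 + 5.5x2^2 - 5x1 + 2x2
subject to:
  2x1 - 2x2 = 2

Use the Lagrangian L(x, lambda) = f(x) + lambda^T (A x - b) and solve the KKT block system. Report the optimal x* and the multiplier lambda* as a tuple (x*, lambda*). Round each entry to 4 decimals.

Form the Lagrangian:
  L(x, lambda) = (1/2) x^T Q x + c^T x + lambda^T (A x - b)
Stationarity (grad_x L = 0): Q x + c + A^T lambda = 0.
Primal feasibility: A x = b.

This gives the KKT block system:
  [ Q   A^T ] [ x     ]   [-c ]
  [ A    0  ] [ lambda ] = [ b ]

Solving the linear system:
  x*      = (0.8421, -0.1579)
  lambda* = (0.9737)
  f(x*)   = -3.2368

x* = (0.8421, -0.1579), lambda* = (0.9737)


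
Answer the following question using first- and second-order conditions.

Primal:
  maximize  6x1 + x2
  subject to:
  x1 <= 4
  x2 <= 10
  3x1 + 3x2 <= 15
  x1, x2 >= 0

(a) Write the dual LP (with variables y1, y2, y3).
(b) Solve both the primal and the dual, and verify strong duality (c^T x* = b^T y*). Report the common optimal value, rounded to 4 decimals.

The standard primal-dual pair for 'max c^T x s.t. A x <= b, x >= 0' is:
  Dual:  min b^T y  s.t.  A^T y >= c,  y >= 0.

So the dual LP is:
  minimize  4y1 + 10y2 + 15y3
  subject to:
    y1 + 3y3 >= 6
    y2 + 3y3 >= 1
    y1, y2, y3 >= 0

Solving the primal: x* = (4, 1).
  primal value c^T x* = 25.
Solving the dual: y* = (5, 0, 0.3333).
  dual value b^T y* = 25.
Strong duality: c^T x* = b^T y*. Confirmed.

25


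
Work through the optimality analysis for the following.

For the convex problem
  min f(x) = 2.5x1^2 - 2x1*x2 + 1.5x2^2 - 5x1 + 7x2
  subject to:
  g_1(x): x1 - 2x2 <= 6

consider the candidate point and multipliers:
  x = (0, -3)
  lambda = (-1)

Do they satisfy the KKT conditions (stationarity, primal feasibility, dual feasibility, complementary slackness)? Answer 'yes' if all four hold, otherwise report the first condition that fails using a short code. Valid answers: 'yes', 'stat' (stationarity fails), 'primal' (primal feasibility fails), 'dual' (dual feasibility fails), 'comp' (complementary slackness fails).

Gradient of f: grad f(x) = Q x + c = (1, -2)
Constraint values g_i(x) = a_i^T x - b_i:
  g_1((0, -3)) = 0
Stationarity residual: grad f(x) + sum_i lambda_i a_i = (0, 0)
  -> stationarity OK
Primal feasibility (all g_i <= 0): OK
Dual feasibility (all lambda_i >= 0): FAILS
Complementary slackness (lambda_i * g_i(x) = 0 for all i): OK

Verdict: the first failing condition is dual_feasibility -> dual.

dual


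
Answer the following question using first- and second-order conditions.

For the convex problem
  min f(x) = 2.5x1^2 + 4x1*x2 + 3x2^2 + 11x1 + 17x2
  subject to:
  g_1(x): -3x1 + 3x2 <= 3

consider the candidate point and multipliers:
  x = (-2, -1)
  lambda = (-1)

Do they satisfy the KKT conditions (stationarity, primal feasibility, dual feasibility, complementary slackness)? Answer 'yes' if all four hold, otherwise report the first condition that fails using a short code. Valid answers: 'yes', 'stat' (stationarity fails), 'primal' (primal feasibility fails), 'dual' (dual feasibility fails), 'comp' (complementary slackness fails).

Gradient of f: grad f(x) = Q x + c = (-3, 3)
Constraint values g_i(x) = a_i^T x - b_i:
  g_1((-2, -1)) = 0
Stationarity residual: grad f(x) + sum_i lambda_i a_i = (0, 0)
  -> stationarity OK
Primal feasibility (all g_i <= 0): OK
Dual feasibility (all lambda_i >= 0): FAILS
Complementary slackness (lambda_i * g_i(x) = 0 for all i): OK

Verdict: the first failing condition is dual_feasibility -> dual.

dual


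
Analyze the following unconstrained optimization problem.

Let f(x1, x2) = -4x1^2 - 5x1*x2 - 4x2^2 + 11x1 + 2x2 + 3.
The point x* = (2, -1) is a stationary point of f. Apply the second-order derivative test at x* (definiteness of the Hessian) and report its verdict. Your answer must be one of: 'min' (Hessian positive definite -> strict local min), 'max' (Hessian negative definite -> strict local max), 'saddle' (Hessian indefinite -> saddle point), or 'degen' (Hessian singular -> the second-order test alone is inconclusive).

Compute the Hessian H = grad^2 f:
  H = [[-8, -5], [-5, -8]]
Verify stationarity: grad f(x*) = H x* + g = (0, 0).
Eigenvalues of H: -13, -3.
Both eigenvalues < 0, so H is negative definite -> x* is a strict local max.

max


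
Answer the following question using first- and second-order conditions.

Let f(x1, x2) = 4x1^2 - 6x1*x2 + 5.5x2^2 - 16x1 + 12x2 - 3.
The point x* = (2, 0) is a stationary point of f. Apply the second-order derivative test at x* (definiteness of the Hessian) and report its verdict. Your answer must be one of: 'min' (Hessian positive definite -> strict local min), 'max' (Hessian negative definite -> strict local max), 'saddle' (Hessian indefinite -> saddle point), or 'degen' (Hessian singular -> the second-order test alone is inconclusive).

Compute the Hessian H = grad^2 f:
  H = [[8, -6], [-6, 11]]
Verify stationarity: grad f(x*) = H x* + g = (0, 0).
Eigenvalues of H: 3.3153, 15.6847.
Both eigenvalues > 0, so H is positive definite -> x* is a strict local min.

min


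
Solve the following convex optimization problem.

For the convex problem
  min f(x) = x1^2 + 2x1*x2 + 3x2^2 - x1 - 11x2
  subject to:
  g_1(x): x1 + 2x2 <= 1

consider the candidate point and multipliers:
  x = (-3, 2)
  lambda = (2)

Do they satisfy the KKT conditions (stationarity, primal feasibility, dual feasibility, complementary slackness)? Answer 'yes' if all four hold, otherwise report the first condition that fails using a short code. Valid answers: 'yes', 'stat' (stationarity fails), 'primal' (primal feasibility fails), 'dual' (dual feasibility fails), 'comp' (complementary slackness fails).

Gradient of f: grad f(x) = Q x + c = (-3, -5)
Constraint values g_i(x) = a_i^T x - b_i:
  g_1((-3, 2)) = 0
Stationarity residual: grad f(x) + sum_i lambda_i a_i = (-1, -1)
  -> stationarity FAILS
Primal feasibility (all g_i <= 0): OK
Dual feasibility (all lambda_i >= 0): OK
Complementary slackness (lambda_i * g_i(x) = 0 for all i): OK

Verdict: the first failing condition is stationarity -> stat.

stat


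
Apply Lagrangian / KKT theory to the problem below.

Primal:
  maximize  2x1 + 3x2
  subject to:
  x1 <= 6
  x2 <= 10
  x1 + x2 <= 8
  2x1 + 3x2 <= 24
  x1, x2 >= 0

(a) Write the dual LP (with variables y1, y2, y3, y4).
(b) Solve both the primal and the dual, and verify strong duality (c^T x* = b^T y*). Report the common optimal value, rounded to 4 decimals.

The standard primal-dual pair for 'max c^T x s.t. A x <= b, x >= 0' is:
  Dual:  min b^T y  s.t.  A^T y >= c,  y >= 0.

So the dual LP is:
  minimize  6y1 + 10y2 + 8y3 + 24y4
  subject to:
    y1 + y3 + 2y4 >= 2
    y2 + y3 + 3y4 >= 3
    y1, y2, y3, y4 >= 0

Solving the primal: x* = (0, 8).
  primal value c^T x* = 24.
Solving the dual: y* = (0, 0, 0, 1).
  dual value b^T y* = 24.
Strong duality: c^T x* = b^T y*. Confirmed.

24


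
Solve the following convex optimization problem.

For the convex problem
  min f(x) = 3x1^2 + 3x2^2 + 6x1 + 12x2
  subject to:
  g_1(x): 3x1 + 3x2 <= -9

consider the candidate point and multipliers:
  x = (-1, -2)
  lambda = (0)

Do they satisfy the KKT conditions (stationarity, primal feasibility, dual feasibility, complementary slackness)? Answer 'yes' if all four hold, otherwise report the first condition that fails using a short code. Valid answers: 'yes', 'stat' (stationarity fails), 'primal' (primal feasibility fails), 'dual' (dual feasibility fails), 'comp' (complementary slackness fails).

Gradient of f: grad f(x) = Q x + c = (0, 0)
Constraint values g_i(x) = a_i^T x - b_i:
  g_1((-1, -2)) = 0
Stationarity residual: grad f(x) + sum_i lambda_i a_i = (0, 0)
  -> stationarity OK
Primal feasibility (all g_i <= 0): OK
Dual feasibility (all lambda_i >= 0): OK
Complementary slackness (lambda_i * g_i(x) = 0 for all i): OK

Verdict: yes, KKT holds.

yes


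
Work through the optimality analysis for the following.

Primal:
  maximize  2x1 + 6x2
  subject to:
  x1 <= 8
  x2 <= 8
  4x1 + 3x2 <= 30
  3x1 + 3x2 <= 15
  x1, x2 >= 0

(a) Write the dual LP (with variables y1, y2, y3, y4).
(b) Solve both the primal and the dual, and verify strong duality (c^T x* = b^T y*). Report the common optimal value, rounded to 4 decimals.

The standard primal-dual pair for 'max c^T x s.t. A x <= b, x >= 0' is:
  Dual:  min b^T y  s.t.  A^T y >= c,  y >= 0.

So the dual LP is:
  minimize  8y1 + 8y2 + 30y3 + 15y4
  subject to:
    y1 + 4y3 + 3y4 >= 2
    y2 + 3y3 + 3y4 >= 6
    y1, y2, y3, y4 >= 0

Solving the primal: x* = (0, 5).
  primal value c^T x* = 30.
Solving the dual: y* = (0, 0, 0, 2).
  dual value b^T y* = 30.
Strong duality: c^T x* = b^T y*. Confirmed.

30


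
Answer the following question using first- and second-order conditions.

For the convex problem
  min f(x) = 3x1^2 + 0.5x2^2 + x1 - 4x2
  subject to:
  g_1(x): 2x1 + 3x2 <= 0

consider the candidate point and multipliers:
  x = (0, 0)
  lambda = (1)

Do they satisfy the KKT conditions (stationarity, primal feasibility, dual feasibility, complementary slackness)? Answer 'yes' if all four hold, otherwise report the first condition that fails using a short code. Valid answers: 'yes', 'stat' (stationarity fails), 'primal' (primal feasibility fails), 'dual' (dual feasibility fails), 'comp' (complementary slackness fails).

Gradient of f: grad f(x) = Q x + c = (1, -4)
Constraint values g_i(x) = a_i^T x - b_i:
  g_1((0, 0)) = 0
Stationarity residual: grad f(x) + sum_i lambda_i a_i = (3, -1)
  -> stationarity FAILS
Primal feasibility (all g_i <= 0): OK
Dual feasibility (all lambda_i >= 0): OK
Complementary slackness (lambda_i * g_i(x) = 0 for all i): OK

Verdict: the first failing condition is stationarity -> stat.

stat


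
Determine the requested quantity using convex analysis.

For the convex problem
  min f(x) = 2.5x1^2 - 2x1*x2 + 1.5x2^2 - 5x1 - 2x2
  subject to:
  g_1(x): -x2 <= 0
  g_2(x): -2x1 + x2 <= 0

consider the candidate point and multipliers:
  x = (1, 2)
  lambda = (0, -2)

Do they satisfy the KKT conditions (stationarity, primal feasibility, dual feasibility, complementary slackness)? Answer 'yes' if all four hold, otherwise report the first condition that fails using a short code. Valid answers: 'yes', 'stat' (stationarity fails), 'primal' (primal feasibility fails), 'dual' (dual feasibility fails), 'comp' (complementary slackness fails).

Gradient of f: grad f(x) = Q x + c = (-4, 2)
Constraint values g_i(x) = a_i^T x - b_i:
  g_1((1, 2)) = -2
  g_2((1, 2)) = 0
Stationarity residual: grad f(x) + sum_i lambda_i a_i = (0, 0)
  -> stationarity OK
Primal feasibility (all g_i <= 0): OK
Dual feasibility (all lambda_i >= 0): FAILS
Complementary slackness (lambda_i * g_i(x) = 0 for all i): OK

Verdict: the first failing condition is dual_feasibility -> dual.

dual


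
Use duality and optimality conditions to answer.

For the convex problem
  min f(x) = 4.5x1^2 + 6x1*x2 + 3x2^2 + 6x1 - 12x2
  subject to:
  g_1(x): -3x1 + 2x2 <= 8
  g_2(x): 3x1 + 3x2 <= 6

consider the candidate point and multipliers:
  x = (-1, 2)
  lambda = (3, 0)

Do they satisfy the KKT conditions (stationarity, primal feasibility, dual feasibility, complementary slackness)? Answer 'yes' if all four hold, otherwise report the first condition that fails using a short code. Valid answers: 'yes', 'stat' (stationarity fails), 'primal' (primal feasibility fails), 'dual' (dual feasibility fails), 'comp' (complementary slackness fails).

Gradient of f: grad f(x) = Q x + c = (9, -6)
Constraint values g_i(x) = a_i^T x - b_i:
  g_1((-1, 2)) = -1
  g_2((-1, 2)) = -3
Stationarity residual: grad f(x) + sum_i lambda_i a_i = (0, 0)
  -> stationarity OK
Primal feasibility (all g_i <= 0): OK
Dual feasibility (all lambda_i >= 0): OK
Complementary slackness (lambda_i * g_i(x) = 0 for all i): FAILS

Verdict: the first failing condition is complementary_slackness -> comp.

comp


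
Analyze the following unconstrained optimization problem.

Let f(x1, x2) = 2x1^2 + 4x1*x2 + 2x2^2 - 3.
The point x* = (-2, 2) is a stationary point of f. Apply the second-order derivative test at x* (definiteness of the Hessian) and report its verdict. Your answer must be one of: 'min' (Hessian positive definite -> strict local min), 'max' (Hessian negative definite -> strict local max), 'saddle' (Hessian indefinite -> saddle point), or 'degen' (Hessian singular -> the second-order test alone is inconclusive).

Compute the Hessian H = grad^2 f:
  H = [[4, 4], [4, 4]]
Verify stationarity: grad f(x*) = H x* + g = (0, 0).
Eigenvalues of H: 0, 8.
H has a zero eigenvalue (singular; positive semidefinite but not definite), so H is neither positive definite, negative definite, nor indefinite. The second-order test alone is inconclusive -> degen.
(Indeed, f is constant along the null direction of H through x*, so x* is not a strict local extremum.)

degen


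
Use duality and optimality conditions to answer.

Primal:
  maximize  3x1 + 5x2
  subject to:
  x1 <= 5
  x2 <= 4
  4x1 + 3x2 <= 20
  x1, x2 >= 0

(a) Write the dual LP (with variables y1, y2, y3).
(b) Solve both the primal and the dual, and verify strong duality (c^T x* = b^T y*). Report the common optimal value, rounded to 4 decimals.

The standard primal-dual pair for 'max c^T x s.t. A x <= b, x >= 0' is:
  Dual:  min b^T y  s.t.  A^T y >= c,  y >= 0.

So the dual LP is:
  minimize  5y1 + 4y2 + 20y3
  subject to:
    y1 + 4y3 >= 3
    y2 + 3y3 >= 5
    y1, y2, y3 >= 0

Solving the primal: x* = (2, 4).
  primal value c^T x* = 26.
Solving the dual: y* = (0, 2.75, 0.75).
  dual value b^T y* = 26.
Strong duality: c^T x* = b^T y*. Confirmed.

26


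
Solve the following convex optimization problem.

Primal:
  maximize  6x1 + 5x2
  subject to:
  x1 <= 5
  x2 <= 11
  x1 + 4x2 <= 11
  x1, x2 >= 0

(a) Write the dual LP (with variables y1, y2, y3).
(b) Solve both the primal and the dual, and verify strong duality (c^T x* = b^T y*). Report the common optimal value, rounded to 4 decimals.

The standard primal-dual pair for 'max c^T x s.t. A x <= b, x >= 0' is:
  Dual:  min b^T y  s.t.  A^T y >= c,  y >= 0.

So the dual LP is:
  minimize  5y1 + 11y2 + 11y3
  subject to:
    y1 + y3 >= 6
    y2 + 4y3 >= 5
    y1, y2, y3 >= 0

Solving the primal: x* = (5, 1.5).
  primal value c^T x* = 37.5.
Solving the dual: y* = (4.75, 0, 1.25).
  dual value b^T y* = 37.5.
Strong duality: c^T x* = b^T y*. Confirmed.

37.5


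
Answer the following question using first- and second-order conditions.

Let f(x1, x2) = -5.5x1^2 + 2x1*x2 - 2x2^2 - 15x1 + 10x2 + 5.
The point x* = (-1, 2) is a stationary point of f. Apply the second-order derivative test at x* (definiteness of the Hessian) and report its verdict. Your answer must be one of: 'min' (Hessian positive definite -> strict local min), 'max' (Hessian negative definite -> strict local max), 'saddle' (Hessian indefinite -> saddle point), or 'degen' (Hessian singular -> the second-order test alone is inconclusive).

Compute the Hessian H = grad^2 f:
  H = [[-11, 2], [2, -4]]
Verify stationarity: grad f(x*) = H x* + g = (0, 0).
Eigenvalues of H: -11.5311, -3.4689.
Both eigenvalues < 0, so H is negative definite -> x* is a strict local max.

max


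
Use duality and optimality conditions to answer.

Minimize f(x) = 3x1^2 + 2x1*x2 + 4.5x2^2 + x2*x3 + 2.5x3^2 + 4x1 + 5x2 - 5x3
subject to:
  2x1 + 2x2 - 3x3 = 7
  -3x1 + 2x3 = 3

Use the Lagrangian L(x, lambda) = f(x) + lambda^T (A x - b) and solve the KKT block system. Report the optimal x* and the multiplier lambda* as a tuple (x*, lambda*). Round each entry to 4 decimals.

Form the Lagrangian:
  L(x, lambda) = (1/2) x^T Q x + c^T x + lambda^T (A x - b)
Stationarity (grad_x L = 0): Q x + c + A^T lambda = 0.
Primal feasibility: A x = b.

This gives the KKT block system:
  [ Q   A^T ] [ x     ]   [-c ]
  [ A    0  ] [ lambda ] = [ b ]

Solving the linear system:
  x*      = (-2.5133, 2.6084, -2.2699)
  lambda* = (-10.5897, -9.014)
  f(x*)   = 57.7543

x* = (-2.5133, 2.6084, -2.2699), lambda* = (-10.5897, -9.014)


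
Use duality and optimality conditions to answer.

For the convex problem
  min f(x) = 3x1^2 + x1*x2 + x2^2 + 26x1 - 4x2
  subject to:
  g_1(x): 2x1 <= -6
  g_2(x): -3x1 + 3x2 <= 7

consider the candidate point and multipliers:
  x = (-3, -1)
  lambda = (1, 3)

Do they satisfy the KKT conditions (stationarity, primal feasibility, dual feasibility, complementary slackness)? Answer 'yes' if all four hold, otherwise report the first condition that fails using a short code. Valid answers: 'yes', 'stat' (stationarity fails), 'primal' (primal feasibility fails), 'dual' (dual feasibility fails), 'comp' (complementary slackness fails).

Gradient of f: grad f(x) = Q x + c = (7, -9)
Constraint values g_i(x) = a_i^T x - b_i:
  g_1((-3, -1)) = 0
  g_2((-3, -1)) = -1
Stationarity residual: grad f(x) + sum_i lambda_i a_i = (0, 0)
  -> stationarity OK
Primal feasibility (all g_i <= 0): OK
Dual feasibility (all lambda_i >= 0): OK
Complementary slackness (lambda_i * g_i(x) = 0 for all i): FAILS

Verdict: the first failing condition is complementary_slackness -> comp.

comp


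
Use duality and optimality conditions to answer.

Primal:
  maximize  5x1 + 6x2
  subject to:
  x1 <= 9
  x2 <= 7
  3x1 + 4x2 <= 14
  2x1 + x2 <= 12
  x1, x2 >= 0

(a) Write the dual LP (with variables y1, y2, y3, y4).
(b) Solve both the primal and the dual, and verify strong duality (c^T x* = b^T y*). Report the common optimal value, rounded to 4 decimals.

The standard primal-dual pair for 'max c^T x s.t. A x <= b, x >= 0' is:
  Dual:  min b^T y  s.t.  A^T y >= c,  y >= 0.

So the dual LP is:
  minimize  9y1 + 7y2 + 14y3 + 12y4
  subject to:
    y1 + 3y3 + 2y4 >= 5
    y2 + 4y3 + y4 >= 6
    y1, y2, y3, y4 >= 0

Solving the primal: x* = (4.6667, 0).
  primal value c^T x* = 23.3333.
Solving the dual: y* = (0, 0, 1.6667, 0).
  dual value b^T y* = 23.3333.
Strong duality: c^T x* = b^T y*. Confirmed.

23.3333


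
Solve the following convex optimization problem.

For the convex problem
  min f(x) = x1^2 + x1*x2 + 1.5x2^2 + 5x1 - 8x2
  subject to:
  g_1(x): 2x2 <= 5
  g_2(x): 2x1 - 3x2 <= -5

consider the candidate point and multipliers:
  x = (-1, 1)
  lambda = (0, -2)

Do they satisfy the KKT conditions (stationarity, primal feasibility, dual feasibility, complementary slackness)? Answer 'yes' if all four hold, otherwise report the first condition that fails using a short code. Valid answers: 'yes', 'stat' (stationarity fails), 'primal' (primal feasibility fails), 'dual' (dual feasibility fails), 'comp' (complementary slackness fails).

Gradient of f: grad f(x) = Q x + c = (4, -6)
Constraint values g_i(x) = a_i^T x - b_i:
  g_1((-1, 1)) = -3
  g_2((-1, 1)) = 0
Stationarity residual: grad f(x) + sum_i lambda_i a_i = (0, 0)
  -> stationarity OK
Primal feasibility (all g_i <= 0): OK
Dual feasibility (all lambda_i >= 0): FAILS
Complementary slackness (lambda_i * g_i(x) = 0 for all i): OK

Verdict: the first failing condition is dual_feasibility -> dual.

dual


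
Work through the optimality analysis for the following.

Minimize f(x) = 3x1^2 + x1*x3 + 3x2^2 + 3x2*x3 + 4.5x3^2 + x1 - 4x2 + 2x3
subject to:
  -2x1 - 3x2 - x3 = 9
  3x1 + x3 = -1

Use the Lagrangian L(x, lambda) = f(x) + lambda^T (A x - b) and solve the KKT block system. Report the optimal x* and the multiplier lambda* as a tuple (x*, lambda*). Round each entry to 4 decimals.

Form the Lagrangian:
  L(x, lambda) = (1/2) x^T Q x + c^T x + lambda^T (A x - b)
Stationarity (grad_x L = 0): Q x + c + A^T lambda = 0.
Primal feasibility: A x = b.

This gives the KKT block system:
  [ Q   A^T ] [ x     ]   [-c ]
  [ A    0  ] [ lambda ] = [ b ]

Solving the linear system:
  x*      = (-0.4934, -2.8311, 0.4802)
  lambda* = (-6.5154, -3.8502)
  f(x*)   = 33.29

x* = (-0.4934, -2.8311, 0.4802), lambda* = (-6.5154, -3.8502)


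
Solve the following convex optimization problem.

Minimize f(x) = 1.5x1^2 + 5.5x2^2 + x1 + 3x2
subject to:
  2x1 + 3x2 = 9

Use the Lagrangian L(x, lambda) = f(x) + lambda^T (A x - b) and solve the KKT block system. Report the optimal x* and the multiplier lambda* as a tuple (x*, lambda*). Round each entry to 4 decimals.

Form the Lagrangian:
  L(x, lambda) = (1/2) x^T Q x + c^T x + lambda^T (A x - b)
Stationarity (grad_x L = 0): Q x + c + A^T lambda = 0.
Primal feasibility: A x = b.

This gives the KKT block system:
  [ Q   A^T ] [ x     ]   [-c ]
  [ A    0  ] [ lambda ] = [ b ]

Solving the linear system:
  x*      = (2.9155, 1.0563)
  lambda* = (-4.8732)
  f(x*)   = 24.9718

x* = (2.9155, 1.0563), lambda* = (-4.8732)


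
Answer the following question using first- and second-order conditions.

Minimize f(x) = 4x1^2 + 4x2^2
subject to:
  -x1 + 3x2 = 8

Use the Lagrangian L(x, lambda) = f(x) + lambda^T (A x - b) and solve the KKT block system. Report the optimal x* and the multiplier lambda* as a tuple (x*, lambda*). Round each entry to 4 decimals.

Form the Lagrangian:
  L(x, lambda) = (1/2) x^T Q x + c^T x + lambda^T (A x - b)
Stationarity (grad_x L = 0): Q x + c + A^T lambda = 0.
Primal feasibility: A x = b.

This gives the KKT block system:
  [ Q   A^T ] [ x     ]   [-c ]
  [ A    0  ] [ lambda ] = [ b ]

Solving the linear system:
  x*      = (-0.8, 2.4)
  lambda* = (-6.4)
  f(x*)   = 25.6

x* = (-0.8, 2.4), lambda* = (-6.4)


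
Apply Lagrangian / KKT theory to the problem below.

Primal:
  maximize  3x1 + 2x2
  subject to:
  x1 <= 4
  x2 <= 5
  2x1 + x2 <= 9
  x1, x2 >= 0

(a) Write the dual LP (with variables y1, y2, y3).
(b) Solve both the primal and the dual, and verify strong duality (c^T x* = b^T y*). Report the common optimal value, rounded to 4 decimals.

The standard primal-dual pair for 'max c^T x s.t. A x <= b, x >= 0' is:
  Dual:  min b^T y  s.t.  A^T y >= c,  y >= 0.

So the dual LP is:
  minimize  4y1 + 5y2 + 9y3
  subject to:
    y1 + 2y3 >= 3
    y2 + y3 >= 2
    y1, y2, y3 >= 0

Solving the primal: x* = (2, 5).
  primal value c^T x* = 16.
Solving the dual: y* = (0, 0.5, 1.5).
  dual value b^T y* = 16.
Strong duality: c^T x* = b^T y*. Confirmed.

16


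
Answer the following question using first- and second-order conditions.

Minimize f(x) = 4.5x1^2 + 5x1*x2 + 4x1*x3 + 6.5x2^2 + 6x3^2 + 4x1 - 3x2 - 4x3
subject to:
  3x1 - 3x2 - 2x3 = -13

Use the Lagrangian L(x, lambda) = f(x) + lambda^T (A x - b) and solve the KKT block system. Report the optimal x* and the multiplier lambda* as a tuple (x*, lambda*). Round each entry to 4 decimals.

Form the Lagrangian:
  L(x, lambda) = (1/2) x^T Q x + c^T x + lambda^T (A x - b)
Stationarity (grad_x L = 0): Q x + c + A^T lambda = 0.
Primal feasibility: A x = b.

This gives the KKT block system:
  [ Q   A^T ] [ x     ]   [-c ]
  [ A    0  ] [ lambda ] = [ b ]

Solving the linear system:
  x*      = (-2.1549, 1.3415, 1.2553)
  lambda* = (1.2218)
  f(x*)   = -0.8908

x* = (-2.1549, 1.3415, 1.2553), lambda* = (1.2218)


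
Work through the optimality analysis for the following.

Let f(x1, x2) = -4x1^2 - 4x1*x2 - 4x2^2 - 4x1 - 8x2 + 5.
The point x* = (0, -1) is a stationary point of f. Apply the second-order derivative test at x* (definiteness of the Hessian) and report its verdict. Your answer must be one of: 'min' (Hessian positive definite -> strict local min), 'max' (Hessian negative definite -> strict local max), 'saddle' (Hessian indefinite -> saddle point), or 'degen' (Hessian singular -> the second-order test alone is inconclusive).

Compute the Hessian H = grad^2 f:
  H = [[-8, -4], [-4, -8]]
Verify stationarity: grad f(x*) = H x* + g = (0, 0).
Eigenvalues of H: -12, -4.
Both eigenvalues < 0, so H is negative definite -> x* is a strict local max.

max


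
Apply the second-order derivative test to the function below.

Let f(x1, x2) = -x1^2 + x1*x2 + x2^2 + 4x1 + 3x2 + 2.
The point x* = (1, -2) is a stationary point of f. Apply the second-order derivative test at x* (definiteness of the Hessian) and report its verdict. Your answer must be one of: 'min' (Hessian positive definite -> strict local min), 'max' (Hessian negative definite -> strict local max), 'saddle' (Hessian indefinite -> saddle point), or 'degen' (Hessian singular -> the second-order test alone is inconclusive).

Compute the Hessian H = grad^2 f:
  H = [[-2, 1], [1, 2]]
Verify stationarity: grad f(x*) = H x* + g = (0, 0).
Eigenvalues of H: -2.2361, 2.2361.
Eigenvalues have mixed signs, so H is indefinite -> x* is a saddle point.

saddle


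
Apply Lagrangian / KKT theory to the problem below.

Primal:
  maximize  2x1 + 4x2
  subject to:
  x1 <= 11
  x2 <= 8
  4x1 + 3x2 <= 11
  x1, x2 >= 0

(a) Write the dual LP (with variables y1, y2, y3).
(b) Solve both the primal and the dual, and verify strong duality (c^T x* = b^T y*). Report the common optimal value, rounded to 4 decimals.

The standard primal-dual pair for 'max c^T x s.t. A x <= b, x >= 0' is:
  Dual:  min b^T y  s.t.  A^T y >= c,  y >= 0.

So the dual LP is:
  minimize  11y1 + 8y2 + 11y3
  subject to:
    y1 + 4y3 >= 2
    y2 + 3y3 >= 4
    y1, y2, y3 >= 0

Solving the primal: x* = (0, 3.6667).
  primal value c^T x* = 14.6667.
Solving the dual: y* = (0, 0, 1.3333).
  dual value b^T y* = 14.6667.
Strong duality: c^T x* = b^T y*. Confirmed.

14.6667


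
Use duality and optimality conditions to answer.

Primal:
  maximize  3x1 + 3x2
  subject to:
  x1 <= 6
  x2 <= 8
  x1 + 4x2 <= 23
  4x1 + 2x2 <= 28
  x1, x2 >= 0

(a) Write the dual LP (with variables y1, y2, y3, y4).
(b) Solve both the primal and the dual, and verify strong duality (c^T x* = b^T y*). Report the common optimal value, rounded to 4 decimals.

The standard primal-dual pair for 'max c^T x s.t. A x <= b, x >= 0' is:
  Dual:  min b^T y  s.t.  A^T y >= c,  y >= 0.

So the dual LP is:
  minimize  6y1 + 8y2 + 23y3 + 28y4
  subject to:
    y1 + y3 + 4y4 >= 3
    y2 + 4y3 + 2y4 >= 3
    y1, y2, y3, y4 >= 0

Solving the primal: x* = (4.7143, 4.5714).
  primal value c^T x* = 27.8571.
Solving the dual: y* = (0, 0, 0.4286, 0.6429).
  dual value b^T y* = 27.8571.
Strong duality: c^T x* = b^T y*. Confirmed.

27.8571


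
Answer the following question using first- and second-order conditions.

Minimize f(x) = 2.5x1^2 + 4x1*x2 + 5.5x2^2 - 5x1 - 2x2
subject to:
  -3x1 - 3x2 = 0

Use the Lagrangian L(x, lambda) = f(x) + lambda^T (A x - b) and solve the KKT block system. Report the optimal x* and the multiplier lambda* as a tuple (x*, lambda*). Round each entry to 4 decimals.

Form the Lagrangian:
  L(x, lambda) = (1/2) x^T Q x + c^T x + lambda^T (A x - b)
Stationarity (grad_x L = 0): Q x + c + A^T lambda = 0.
Primal feasibility: A x = b.

This gives the KKT block system:
  [ Q   A^T ] [ x     ]   [-c ]
  [ A    0  ] [ lambda ] = [ b ]

Solving the linear system:
  x*      = (0.375, -0.375)
  lambda* = (-1.5417)
  f(x*)   = -0.5625

x* = (0.375, -0.375), lambda* = (-1.5417)


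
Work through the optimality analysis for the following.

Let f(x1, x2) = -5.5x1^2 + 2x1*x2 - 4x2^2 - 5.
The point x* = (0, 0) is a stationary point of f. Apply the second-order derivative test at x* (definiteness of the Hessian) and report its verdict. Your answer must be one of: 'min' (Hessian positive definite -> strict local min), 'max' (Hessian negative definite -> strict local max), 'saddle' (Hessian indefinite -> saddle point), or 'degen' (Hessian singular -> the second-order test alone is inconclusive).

Compute the Hessian H = grad^2 f:
  H = [[-11, 2], [2, -8]]
Verify stationarity: grad f(x*) = H x* + g = (0, 0).
Eigenvalues of H: -12, -7.
Both eigenvalues < 0, so H is negative definite -> x* is a strict local max.

max


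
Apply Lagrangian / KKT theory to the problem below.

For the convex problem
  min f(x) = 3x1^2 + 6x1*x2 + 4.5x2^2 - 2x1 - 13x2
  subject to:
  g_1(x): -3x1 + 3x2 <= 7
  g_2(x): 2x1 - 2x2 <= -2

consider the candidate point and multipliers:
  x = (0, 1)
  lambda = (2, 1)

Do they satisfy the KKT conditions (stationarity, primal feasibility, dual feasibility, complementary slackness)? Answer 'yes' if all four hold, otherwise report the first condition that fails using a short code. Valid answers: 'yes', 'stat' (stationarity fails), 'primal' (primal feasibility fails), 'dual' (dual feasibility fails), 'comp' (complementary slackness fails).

Gradient of f: grad f(x) = Q x + c = (4, -4)
Constraint values g_i(x) = a_i^T x - b_i:
  g_1((0, 1)) = -4
  g_2((0, 1)) = 0
Stationarity residual: grad f(x) + sum_i lambda_i a_i = (0, 0)
  -> stationarity OK
Primal feasibility (all g_i <= 0): OK
Dual feasibility (all lambda_i >= 0): OK
Complementary slackness (lambda_i * g_i(x) = 0 for all i): FAILS

Verdict: the first failing condition is complementary_slackness -> comp.

comp


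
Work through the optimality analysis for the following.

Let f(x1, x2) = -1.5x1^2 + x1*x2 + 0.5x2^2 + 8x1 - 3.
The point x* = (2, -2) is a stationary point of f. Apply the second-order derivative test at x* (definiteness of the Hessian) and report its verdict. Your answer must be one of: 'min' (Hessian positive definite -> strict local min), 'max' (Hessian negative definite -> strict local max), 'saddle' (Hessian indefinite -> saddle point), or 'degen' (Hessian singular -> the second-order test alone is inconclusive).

Compute the Hessian H = grad^2 f:
  H = [[-3, 1], [1, 1]]
Verify stationarity: grad f(x*) = H x* + g = (0, 0).
Eigenvalues of H: -3.2361, 1.2361.
Eigenvalues have mixed signs, so H is indefinite -> x* is a saddle point.

saddle


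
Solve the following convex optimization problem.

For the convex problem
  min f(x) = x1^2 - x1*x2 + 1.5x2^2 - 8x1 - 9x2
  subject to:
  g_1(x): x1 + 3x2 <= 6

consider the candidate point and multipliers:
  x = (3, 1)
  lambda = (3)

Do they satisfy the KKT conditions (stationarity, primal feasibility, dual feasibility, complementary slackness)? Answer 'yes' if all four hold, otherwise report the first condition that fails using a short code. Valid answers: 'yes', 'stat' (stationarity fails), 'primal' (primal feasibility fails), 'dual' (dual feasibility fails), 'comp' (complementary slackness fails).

Gradient of f: grad f(x) = Q x + c = (-3, -9)
Constraint values g_i(x) = a_i^T x - b_i:
  g_1((3, 1)) = 0
Stationarity residual: grad f(x) + sum_i lambda_i a_i = (0, 0)
  -> stationarity OK
Primal feasibility (all g_i <= 0): OK
Dual feasibility (all lambda_i >= 0): OK
Complementary slackness (lambda_i * g_i(x) = 0 for all i): OK

Verdict: yes, KKT holds.

yes
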